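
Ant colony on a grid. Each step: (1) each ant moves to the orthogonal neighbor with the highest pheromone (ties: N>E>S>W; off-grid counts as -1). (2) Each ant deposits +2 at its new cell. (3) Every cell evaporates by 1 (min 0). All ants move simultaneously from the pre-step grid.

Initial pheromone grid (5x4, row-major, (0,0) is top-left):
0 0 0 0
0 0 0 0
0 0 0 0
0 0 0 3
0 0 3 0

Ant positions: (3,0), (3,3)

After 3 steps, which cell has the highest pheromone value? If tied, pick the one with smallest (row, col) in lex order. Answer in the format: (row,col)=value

Step 1: ant0:(3,0)->N->(2,0) | ant1:(3,3)->N->(2,3)
  grid max=2 at (3,3)
Step 2: ant0:(2,0)->N->(1,0) | ant1:(2,3)->S->(3,3)
  grid max=3 at (3,3)
Step 3: ant0:(1,0)->N->(0,0) | ant1:(3,3)->N->(2,3)
  grid max=2 at (3,3)
Final grid:
  1 0 0 0
  0 0 0 0
  0 0 0 1
  0 0 0 2
  0 0 0 0
Max pheromone 2 at (3,3)

Answer: (3,3)=2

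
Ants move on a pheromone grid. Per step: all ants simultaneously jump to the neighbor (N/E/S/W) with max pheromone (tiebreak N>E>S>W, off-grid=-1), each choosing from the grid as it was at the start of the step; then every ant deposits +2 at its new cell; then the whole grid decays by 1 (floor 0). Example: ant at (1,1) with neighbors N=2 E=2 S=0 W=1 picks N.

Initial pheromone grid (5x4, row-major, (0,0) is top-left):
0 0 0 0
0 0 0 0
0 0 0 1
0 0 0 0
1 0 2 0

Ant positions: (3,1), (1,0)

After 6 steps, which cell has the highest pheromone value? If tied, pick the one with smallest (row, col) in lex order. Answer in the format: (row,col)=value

Step 1: ant0:(3,1)->N->(2,1) | ant1:(1,0)->N->(0,0)
  grid max=1 at (0,0)
Step 2: ant0:(2,1)->N->(1,1) | ant1:(0,0)->E->(0,1)
  grid max=1 at (0,1)
Step 3: ant0:(1,1)->N->(0,1) | ant1:(0,1)->S->(1,1)
  grid max=2 at (0,1)
Step 4: ant0:(0,1)->S->(1,1) | ant1:(1,1)->N->(0,1)
  grid max=3 at (0,1)
Step 5: ant0:(1,1)->N->(0,1) | ant1:(0,1)->S->(1,1)
  grid max=4 at (0,1)
Step 6: ant0:(0,1)->S->(1,1) | ant1:(1,1)->N->(0,1)
  grid max=5 at (0,1)
Final grid:
  0 5 0 0
  0 5 0 0
  0 0 0 0
  0 0 0 0
  0 0 0 0
Max pheromone 5 at (0,1)

Answer: (0,1)=5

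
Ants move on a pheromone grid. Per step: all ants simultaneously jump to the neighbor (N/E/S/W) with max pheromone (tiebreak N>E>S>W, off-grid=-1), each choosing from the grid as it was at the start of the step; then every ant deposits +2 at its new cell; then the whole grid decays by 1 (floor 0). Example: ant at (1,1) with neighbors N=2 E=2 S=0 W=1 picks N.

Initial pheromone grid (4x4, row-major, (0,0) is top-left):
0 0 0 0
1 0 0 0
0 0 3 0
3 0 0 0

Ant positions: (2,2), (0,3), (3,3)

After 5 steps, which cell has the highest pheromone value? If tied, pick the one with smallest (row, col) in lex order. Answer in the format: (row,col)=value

Step 1: ant0:(2,2)->N->(1,2) | ant1:(0,3)->S->(1,3) | ant2:(3,3)->N->(2,3)
  grid max=2 at (2,2)
Step 2: ant0:(1,2)->S->(2,2) | ant1:(1,3)->S->(2,3) | ant2:(2,3)->W->(2,2)
  grid max=5 at (2,2)
Step 3: ant0:(2,2)->E->(2,3) | ant1:(2,3)->W->(2,2) | ant2:(2,2)->E->(2,3)
  grid max=6 at (2,2)
Step 4: ant0:(2,3)->W->(2,2) | ant1:(2,2)->E->(2,3) | ant2:(2,3)->W->(2,2)
  grid max=9 at (2,2)
Step 5: ant0:(2,2)->E->(2,3) | ant1:(2,3)->W->(2,2) | ant2:(2,2)->E->(2,3)
  grid max=10 at (2,2)
Final grid:
  0 0 0 0
  0 0 0 0
  0 0 10 9
  0 0 0 0
Max pheromone 10 at (2,2)

Answer: (2,2)=10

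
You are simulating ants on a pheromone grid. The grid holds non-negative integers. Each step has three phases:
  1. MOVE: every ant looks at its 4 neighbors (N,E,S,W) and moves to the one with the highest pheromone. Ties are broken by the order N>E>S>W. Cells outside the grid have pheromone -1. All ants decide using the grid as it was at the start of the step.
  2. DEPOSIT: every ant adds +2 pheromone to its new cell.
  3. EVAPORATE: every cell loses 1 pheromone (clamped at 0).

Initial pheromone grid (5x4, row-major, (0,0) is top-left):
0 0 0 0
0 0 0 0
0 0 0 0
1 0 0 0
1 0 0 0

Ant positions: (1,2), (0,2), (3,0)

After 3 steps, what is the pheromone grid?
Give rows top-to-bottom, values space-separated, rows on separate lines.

After step 1: ants at (0,2),(0,3),(4,0)
  0 0 1 1
  0 0 0 0
  0 0 0 0
  0 0 0 0
  2 0 0 0
After step 2: ants at (0,3),(0,2),(3,0)
  0 0 2 2
  0 0 0 0
  0 0 0 0
  1 0 0 0
  1 0 0 0
After step 3: ants at (0,2),(0,3),(4,0)
  0 0 3 3
  0 0 0 0
  0 0 0 0
  0 0 0 0
  2 0 0 0

0 0 3 3
0 0 0 0
0 0 0 0
0 0 0 0
2 0 0 0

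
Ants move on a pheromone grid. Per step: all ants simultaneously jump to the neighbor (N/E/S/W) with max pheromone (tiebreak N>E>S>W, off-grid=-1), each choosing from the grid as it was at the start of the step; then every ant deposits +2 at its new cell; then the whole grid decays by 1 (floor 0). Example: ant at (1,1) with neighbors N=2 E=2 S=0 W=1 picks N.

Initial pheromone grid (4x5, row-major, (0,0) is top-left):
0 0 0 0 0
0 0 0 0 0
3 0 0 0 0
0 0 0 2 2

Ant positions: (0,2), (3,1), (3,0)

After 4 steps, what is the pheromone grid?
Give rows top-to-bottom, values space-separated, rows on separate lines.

After step 1: ants at (0,3),(2,1),(2,0)
  0 0 0 1 0
  0 0 0 0 0
  4 1 0 0 0
  0 0 0 1 1
After step 2: ants at (0,4),(2,0),(2,1)
  0 0 0 0 1
  0 0 0 0 0
  5 2 0 0 0
  0 0 0 0 0
After step 3: ants at (1,4),(2,1),(2,0)
  0 0 0 0 0
  0 0 0 0 1
  6 3 0 0 0
  0 0 0 0 0
After step 4: ants at (0,4),(2,0),(2,1)
  0 0 0 0 1
  0 0 0 0 0
  7 4 0 0 0
  0 0 0 0 0

0 0 0 0 1
0 0 0 0 0
7 4 0 0 0
0 0 0 0 0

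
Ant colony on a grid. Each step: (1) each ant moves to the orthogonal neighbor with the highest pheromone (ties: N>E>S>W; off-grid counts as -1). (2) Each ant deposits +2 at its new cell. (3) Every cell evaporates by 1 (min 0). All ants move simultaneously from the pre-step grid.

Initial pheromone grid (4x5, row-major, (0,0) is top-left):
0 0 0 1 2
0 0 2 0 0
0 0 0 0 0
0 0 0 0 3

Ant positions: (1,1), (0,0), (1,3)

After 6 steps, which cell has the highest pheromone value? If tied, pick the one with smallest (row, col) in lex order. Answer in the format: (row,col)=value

Step 1: ant0:(1,1)->E->(1,2) | ant1:(0,0)->E->(0,1) | ant2:(1,3)->W->(1,2)
  grid max=5 at (1,2)
Step 2: ant0:(1,2)->N->(0,2) | ant1:(0,1)->E->(0,2) | ant2:(1,2)->N->(0,2)
  grid max=5 at (0,2)
Step 3: ant0:(0,2)->S->(1,2) | ant1:(0,2)->S->(1,2) | ant2:(0,2)->S->(1,2)
  grid max=9 at (1,2)
Step 4: ant0:(1,2)->N->(0,2) | ant1:(1,2)->N->(0,2) | ant2:(1,2)->N->(0,2)
  grid max=9 at (0,2)
Step 5: ant0:(0,2)->S->(1,2) | ant1:(0,2)->S->(1,2) | ant2:(0,2)->S->(1,2)
  grid max=13 at (1,2)
Step 6: ant0:(1,2)->N->(0,2) | ant1:(1,2)->N->(0,2) | ant2:(1,2)->N->(0,2)
  grid max=13 at (0,2)
Final grid:
  0 0 13 0 0
  0 0 12 0 0
  0 0 0 0 0
  0 0 0 0 0
Max pheromone 13 at (0,2)

Answer: (0,2)=13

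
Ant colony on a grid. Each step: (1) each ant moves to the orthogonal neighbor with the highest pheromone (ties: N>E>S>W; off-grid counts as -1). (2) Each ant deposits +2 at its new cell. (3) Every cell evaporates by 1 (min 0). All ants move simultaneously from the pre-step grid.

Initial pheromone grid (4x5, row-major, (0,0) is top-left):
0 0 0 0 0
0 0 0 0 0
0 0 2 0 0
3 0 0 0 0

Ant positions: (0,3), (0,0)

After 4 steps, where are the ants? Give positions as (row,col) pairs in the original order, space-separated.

Step 1: ant0:(0,3)->E->(0,4) | ant1:(0,0)->E->(0,1)
  grid max=2 at (3,0)
Step 2: ant0:(0,4)->S->(1,4) | ant1:(0,1)->E->(0,2)
  grid max=1 at (0,2)
Step 3: ant0:(1,4)->N->(0,4) | ant1:(0,2)->E->(0,3)
  grid max=1 at (0,3)
Step 4: ant0:(0,4)->W->(0,3) | ant1:(0,3)->E->(0,4)
  grid max=2 at (0,3)

(0,3) (0,4)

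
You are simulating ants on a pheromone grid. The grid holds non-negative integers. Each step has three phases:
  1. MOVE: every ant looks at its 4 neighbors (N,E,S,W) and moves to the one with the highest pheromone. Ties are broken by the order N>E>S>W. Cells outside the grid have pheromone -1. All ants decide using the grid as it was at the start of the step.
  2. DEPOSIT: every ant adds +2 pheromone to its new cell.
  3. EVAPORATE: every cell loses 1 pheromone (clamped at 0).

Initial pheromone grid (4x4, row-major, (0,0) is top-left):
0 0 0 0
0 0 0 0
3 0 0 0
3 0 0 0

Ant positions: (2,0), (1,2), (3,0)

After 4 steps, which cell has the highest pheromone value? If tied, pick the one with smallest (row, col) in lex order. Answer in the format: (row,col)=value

Step 1: ant0:(2,0)->S->(3,0) | ant1:(1,2)->N->(0,2) | ant2:(3,0)->N->(2,0)
  grid max=4 at (2,0)
Step 2: ant0:(3,0)->N->(2,0) | ant1:(0,2)->E->(0,3) | ant2:(2,0)->S->(3,0)
  grid max=5 at (2,0)
Step 3: ant0:(2,0)->S->(3,0) | ant1:(0,3)->S->(1,3) | ant2:(3,0)->N->(2,0)
  grid max=6 at (2,0)
Step 4: ant0:(3,0)->N->(2,0) | ant1:(1,3)->N->(0,3) | ant2:(2,0)->S->(3,0)
  grid max=7 at (2,0)
Final grid:
  0 0 0 1
  0 0 0 0
  7 0 0 0
  7 0 0 0
Max pheromone 7 at (2,0)

Answer: (2,0)=7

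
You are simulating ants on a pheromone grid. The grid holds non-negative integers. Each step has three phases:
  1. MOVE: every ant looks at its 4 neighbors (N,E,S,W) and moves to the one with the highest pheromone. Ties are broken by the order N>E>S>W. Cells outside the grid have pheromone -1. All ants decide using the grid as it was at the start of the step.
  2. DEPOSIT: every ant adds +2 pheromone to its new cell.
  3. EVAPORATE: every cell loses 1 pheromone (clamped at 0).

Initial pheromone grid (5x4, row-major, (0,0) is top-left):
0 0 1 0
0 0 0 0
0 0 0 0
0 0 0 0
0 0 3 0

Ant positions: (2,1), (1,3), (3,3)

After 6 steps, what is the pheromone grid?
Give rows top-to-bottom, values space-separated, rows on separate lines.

After step 1: ants at (1,1),(0,3),(2,3)
  0 0 0 1
  0 1 0 0
  0 0 0 1
  0 0 0 0
  0 0 2 0
After step 2: ants at (0,1),(1,3),(1,3)
  0 1 0 0
  0 0 0 3
  0 0 0 0
  0 0 0 0
  0 0 1 0
After step 3: ants at (0,2),(0,3),(0,3)
  0 0 1 3
  0 0 0 2
  0 0 0 0
  0 0 0 0
  0 0 0 0
After step 4: ants at (0,3),(1,3),(1,3)
  0 0 0 4
  0 0 0 5
  0 0 0 0
  0 0 0 0
  0 0 0 0
After step 5: ants at (1,3),(0,3),(0,3)
  0 0 0 7
  0 0 0 6
  0 0 0 0
  0 0 0 0
  0 0 0 0
After step 6: ants at (0,3),(1,3),(1,3)
  0 0 0 8
  0 0 0 9
  0 0 0 0
  0 0 0 0
  0 0 0 0

0 0 0 8
0 0 0 9
0 0 0 0
0 0 0 0
0 0 0 0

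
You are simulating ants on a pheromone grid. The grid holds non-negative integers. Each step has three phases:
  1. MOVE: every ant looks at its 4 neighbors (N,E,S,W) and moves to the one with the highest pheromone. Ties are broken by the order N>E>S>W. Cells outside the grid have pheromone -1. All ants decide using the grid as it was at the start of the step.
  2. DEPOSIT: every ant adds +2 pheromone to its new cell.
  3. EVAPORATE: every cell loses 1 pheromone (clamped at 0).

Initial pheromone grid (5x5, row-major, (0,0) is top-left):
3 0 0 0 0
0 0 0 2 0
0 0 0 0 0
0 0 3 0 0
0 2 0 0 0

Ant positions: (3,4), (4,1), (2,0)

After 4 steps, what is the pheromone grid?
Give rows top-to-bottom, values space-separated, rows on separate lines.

After step 1: ants at (2,4),(3,1),(1,0)
  2 0 0 0 0
  1 0 0 1 0
  0 0 0 0 1
  0 1 2 0 0
  0 1 0 0 0
After step 2: ants at (1,4),(3,2),(0,0)
  3 0 0 0 0
  0 0 0 0 1
  0 0 0 0 0
  0 0 3 0 0
  0 0 0 0 0
After step 3: ants at (0,4),(2,2),(0,1)
  2 1 0 0 1
  0 0 0 0 0
  0 0 1 0 0
  0 0 2 0 0
  0 0 0 0 0
After step 4: ants at (1,4),(3,2),(0,0)
  3 0 0 0 0
  0 0 0 0 1
  0 0 0 0 0
  0 0 3 0 0
  0 0 0 0 0

3 0 0 0 0
0 0 0 0 1
0 0 0 0 0
0 0 3 0 0
0 0 0 0 0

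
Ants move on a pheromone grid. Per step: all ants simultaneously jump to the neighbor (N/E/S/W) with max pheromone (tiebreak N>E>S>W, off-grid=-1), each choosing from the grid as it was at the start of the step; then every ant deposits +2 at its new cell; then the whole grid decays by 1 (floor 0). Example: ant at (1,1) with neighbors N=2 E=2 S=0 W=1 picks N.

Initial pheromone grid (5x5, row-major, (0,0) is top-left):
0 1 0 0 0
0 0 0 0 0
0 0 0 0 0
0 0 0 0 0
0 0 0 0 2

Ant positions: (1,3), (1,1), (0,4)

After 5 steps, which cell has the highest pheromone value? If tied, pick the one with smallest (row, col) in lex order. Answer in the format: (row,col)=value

Step 1: ant0:(1,3)->N->(0,3) | ant1:(1,1)->N->(0,1) | ant2:(0,4)->S->(1,4)
  grid max=2 at (0,1)
Step 2: ant0:(0,3)->E->(0,4) | ant1:(0,1)->E->(0,2) | ant2:(1,4)->N->(0,4)
  grid max=3 at (0,4)
Step 3: ant0:(0,4)->S->(1,4) | ant1:(0,2)->W->(0,1) | ant2:(0,4)->S->(1,4)
  grid max=3 at (1,4)
Step 4: ant0:(1,4)->N->(0,4) | ant1:(0,1)->E->(0,2) | ant2:(1,4)->N->(0,4)
  grid max=5 at (0,4)
Step 5: ant0:(0,4)->S->(1,4) | ant1:(0,2)->W->(0,1) | ant2:(0,4)->S->(1,4)
  grid max=5 at (1,4)
Final grid:
  0 2 0 0 4
  0 0 0 0 5
  0 0 0 0 0
  0 0 0 0 0
  0 0 0 0 0
Max pheromone 5 at (1,4)

Answer: (1,4)=5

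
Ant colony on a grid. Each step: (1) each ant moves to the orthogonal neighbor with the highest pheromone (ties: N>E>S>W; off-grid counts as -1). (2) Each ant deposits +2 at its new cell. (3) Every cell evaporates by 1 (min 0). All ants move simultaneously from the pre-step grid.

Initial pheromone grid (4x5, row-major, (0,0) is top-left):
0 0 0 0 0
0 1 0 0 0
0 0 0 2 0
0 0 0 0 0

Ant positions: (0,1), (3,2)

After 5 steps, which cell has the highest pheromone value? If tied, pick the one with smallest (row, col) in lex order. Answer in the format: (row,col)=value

Answer: (1,1)=2

Derivation:
Step 1: ant0:(0,1)->S->(1,1) | ant1:(3,2)->N->(2,2)
  grid max=2 at (1,1)
Step 2: ant0:(1,1)->N->(0,1) | ant1:(2,2)->E->(2,3)
  grid max=2 at (2,3)
Step 3: ant0:(0,1)->S->(1,1) | ant1:(2,3)->N->(1,3)
  grid max=2 at (1,1)
Step 4: ant0:(1,1)->N->(0,1) | ant1:(1,3)->S->(2,3)
  grid max=2 at (2,3)
Step 5: ant0:(0,1)->S->(1,1) | ant1:(2,3)->N->(1,3)
  grid max=2 at (1,1)
Final grid:
  0 0 0 0 0
  0 2 0 1 0
  0 0 0 1 0
  0 0 0 0 0
Max pheromone 2 at (1,1)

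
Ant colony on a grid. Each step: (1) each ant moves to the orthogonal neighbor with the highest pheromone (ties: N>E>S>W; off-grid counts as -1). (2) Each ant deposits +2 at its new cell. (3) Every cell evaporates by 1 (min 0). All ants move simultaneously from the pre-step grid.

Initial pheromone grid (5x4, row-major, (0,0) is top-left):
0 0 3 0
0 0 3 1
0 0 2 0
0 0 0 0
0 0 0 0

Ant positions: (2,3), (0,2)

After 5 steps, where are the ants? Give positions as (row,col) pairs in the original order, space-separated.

Step 1: ant0:(2,3)->W->(2,2) | ant1:(0,2)->S->(1,2)
  grid max=4 at (1,2)
Step 2: ant0:(2,2)->N->(1,2) | ant1:(1,2)->S->(2,2)
  grid max=5 at (1,2)
Step 3: ant0:(1,2)->S->(2,2) | ant1:(2,2)->N->(1,2)
  grid max=6 at (1,2)
Step 4: ant0:(2,2)->N->(1,2) | ant1:(1,2)->S->(2,2)
  grid max=7 at (1,2)
Step 5: ant0:(1,2)->S->(2,2) | ant1:(2,2)->N->(1,2)
  grid max=8 at (1,2)

(2,2) (1,2)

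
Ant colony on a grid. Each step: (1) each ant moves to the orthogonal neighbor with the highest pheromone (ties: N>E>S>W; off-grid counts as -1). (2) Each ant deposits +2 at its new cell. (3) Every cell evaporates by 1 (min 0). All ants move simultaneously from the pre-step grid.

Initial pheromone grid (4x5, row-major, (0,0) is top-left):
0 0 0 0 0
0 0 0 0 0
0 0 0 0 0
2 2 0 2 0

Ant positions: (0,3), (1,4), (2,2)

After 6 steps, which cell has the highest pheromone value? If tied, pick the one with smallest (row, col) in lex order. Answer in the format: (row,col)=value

Answer: (0,4)=10

Derivation:
Step 1: ant0:(0,3)->E->(0,4) | ant1:(1,4)->N->(0,4) | ant2:(2,2)->N->(1,2)
  grid max=3 at (0,4)
Step 2: ant0:(0,4)->S->(1,4) | ant1:(0,4)->S->(1,4) | ant2:(1,2)->N->(0,2)
  grid max=3 at (1,4)
Step 3: ant0:(1,4)->N->(0,4) | ant1:(1,4)->N->(0,4) | ant2:(0,2)->E->(0,3)
  grid max=5 at (0,4)
Step 4: ant0:(0,4)->S->(1,4) | ant1:(0,4)->S->(1,4) | ant2:(0,3)->E->(0,4)
  grid max=6 at (0,4)
Step 5: ant0:(1,4)->N->(0,4) | ant1:(1,4)->N->(0,4) | ant2:(0,4)->S->(1,4)
  grid max=9 at (0,4)
Step 6: ant0:(0,4)->S->(1,4) | ant1:(0,4)->S->(1,4) | ant2:(1,4)->N->(0,4)
  grid max=10 at (0,4)
Final grid:
  0 0 0 0 10
  0 0 0 0 9
  0 0 0 0 0
  0 0 0 0 0
Max pheromone 10 at (0,4)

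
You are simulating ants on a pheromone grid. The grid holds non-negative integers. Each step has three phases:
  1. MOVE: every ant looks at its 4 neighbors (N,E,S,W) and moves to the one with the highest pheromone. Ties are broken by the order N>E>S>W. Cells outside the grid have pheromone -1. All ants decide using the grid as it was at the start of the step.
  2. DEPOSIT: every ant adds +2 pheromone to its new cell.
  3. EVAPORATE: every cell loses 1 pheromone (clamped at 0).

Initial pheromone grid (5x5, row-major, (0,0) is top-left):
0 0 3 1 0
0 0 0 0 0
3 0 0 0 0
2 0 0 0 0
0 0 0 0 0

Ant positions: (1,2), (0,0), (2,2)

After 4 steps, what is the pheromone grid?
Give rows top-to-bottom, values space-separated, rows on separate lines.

After step 1: ants at (0,2),(0,1),(1,2)
  0 1 4 0 0
  0 0 1 0 0
  2 0 0 0 0
  1 0 0 0 0
  0 0 0 0 0
After step 2: ants at (1,2),(0,2),(0,2)
  0 0 7 0 0
  0 0 2 0 0
  1 0 0 0 0
  0 0 0 0 0
  0 0 0 0 0
After step 3: ants at (0,2),(1,2),(1,2)
  0 0 8 0 0
  0 0 5 0 0
  0 0 0 0 0
  0 0 0 0 0
  0 0 0 0 0
After step 4: ants at (1,2),(0,2),(0,2)
  0 0 11 0 0
  0 0 6 0 0
  0 0 0 0 0
  0 0 0 0 0
  0 0 0 0 0

0 0 11 0 0
0 0 6 0 0
0 0 0 0 0
0 0 0 0 0
0 0 0 0 0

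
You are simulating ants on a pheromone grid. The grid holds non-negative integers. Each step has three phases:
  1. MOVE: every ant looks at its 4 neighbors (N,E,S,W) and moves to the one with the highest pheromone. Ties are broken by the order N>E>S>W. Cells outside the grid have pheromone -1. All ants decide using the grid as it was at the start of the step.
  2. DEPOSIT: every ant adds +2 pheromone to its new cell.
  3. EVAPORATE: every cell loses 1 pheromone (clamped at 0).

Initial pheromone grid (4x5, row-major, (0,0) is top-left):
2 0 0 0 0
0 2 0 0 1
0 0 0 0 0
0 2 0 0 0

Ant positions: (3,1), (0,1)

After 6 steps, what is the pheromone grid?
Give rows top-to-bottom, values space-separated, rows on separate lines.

After step 1: ants at (2,1),(1,1)
  1 0 0 0 0
  0 3 0 0 0
  0 1 0 0 0
  0 1 0 0 0
After step 2: ants at (1,1),(2,1)
  0 0 0 0 0
  0 4 0 0 0
  0 2 0 0 0
  0 0 0 0 0
After step 3: ants at (2,1),(1,1)
  0 0 0 0 0
  0 5 0 0 0
  0 3 0 0 0
  0 0 0 0 0
After step 4: ants at (1,1),(2,1)
  0 0 0 0 0
  0 6 0 0 0
  0 4 0 0 0
  0 0 0 0 0
After step 5: ants at (2,1),(1,1)
  0 0 0 0 0
  0 7 0 0 0
  0 5 0 0 0
  0 0 0 0 0
After step 6: ants at (1,1),(2,1)
  0 0 0 0 0
  0 8 0 0 0
  0 6 0 0 0
  0 0 0 0 0

0 0 0 0 0
0 8 0 0 0
0 6 0 0 0
0 0 0 0 0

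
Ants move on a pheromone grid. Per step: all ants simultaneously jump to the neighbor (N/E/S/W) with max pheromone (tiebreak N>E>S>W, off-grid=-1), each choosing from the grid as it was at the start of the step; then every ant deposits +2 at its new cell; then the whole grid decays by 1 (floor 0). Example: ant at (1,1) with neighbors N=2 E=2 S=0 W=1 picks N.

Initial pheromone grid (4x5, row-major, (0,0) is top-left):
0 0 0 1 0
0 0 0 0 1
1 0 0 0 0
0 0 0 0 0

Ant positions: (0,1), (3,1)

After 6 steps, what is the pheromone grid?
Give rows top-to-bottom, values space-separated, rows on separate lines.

After step 1: ants at (0,2),(2,1)
  0 0 1 0 0
  0 0 0 0 0
  0 1 0 0 0
  0 0 0 0 0
After step 2: ants at (0,3),(1,1)
  0 0 0 1 0
  0 1 0 0 0
  0 0 0 0 0
  0 0 0 0 0
After step 3: ants at (0,4),(0,1)
  0 1 0 0 1
  0 0 0 0 0
  0 0 0 0 0
  0 0 0 0 0
After step 4: ants at (1,4),(0,2)
  0 0 1 0 0
  0 0 0 0 1
  0 0 0 0 0
  0 0 0 0 0
After step 5: ants at (0,4),(0,3)
  0 0 0 1 1
  0 0 0 0 0
  0 0 0 0 0
  0 0 0 0 0
After step 6: ants at (0,3),(0,4)
  0 0 0 2 2
  0 0 0 0 0
  0 0 0 0 0
  0 0 0 0 0

0 0 0 2 2
0 0 0 0 0
0 0 0 0 0
0 0 0 0 0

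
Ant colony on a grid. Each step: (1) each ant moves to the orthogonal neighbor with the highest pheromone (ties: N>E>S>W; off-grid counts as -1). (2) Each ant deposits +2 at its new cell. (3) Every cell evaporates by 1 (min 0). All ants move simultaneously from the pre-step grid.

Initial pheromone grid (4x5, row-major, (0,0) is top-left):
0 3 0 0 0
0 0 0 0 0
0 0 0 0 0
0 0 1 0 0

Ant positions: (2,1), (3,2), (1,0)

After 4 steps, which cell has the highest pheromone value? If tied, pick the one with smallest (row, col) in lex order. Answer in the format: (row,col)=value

Answer: (0,1)=9

Derivation:
Step 1: ant0:(2,1)->N->(1,1) | ant1:(3,2)->N->(2,2) | ant2:(1,0)->N->(0,0)
  grid max=2 at (0,1)
Step 2: ant0:(1,1)->N->(0,1) | ant1:(2,2)->N->(1,2) | ant2:(0,0)->E->(0,1)
  grid max=5 at (0,1)
Step 3: ant0:(0,1)->E->(0,2) | ant1:(1,2)->N->(0,2) | ant2:(0,1)->E->(0,2)
  grid max=5 at (0,2)
Step 4: ant0:(0,2)->W->(0,1) | ant1:(0,2)->W->(0,1) | ant2:(0,2)->W->(0,1)
  grid max=9 at (0,1)
Final grid:
  0 9 4 0 0
  0 0 0 0 0
  0 0 0 0 0
  0 0 0 0 0
Max pheromone 9 at (0,1)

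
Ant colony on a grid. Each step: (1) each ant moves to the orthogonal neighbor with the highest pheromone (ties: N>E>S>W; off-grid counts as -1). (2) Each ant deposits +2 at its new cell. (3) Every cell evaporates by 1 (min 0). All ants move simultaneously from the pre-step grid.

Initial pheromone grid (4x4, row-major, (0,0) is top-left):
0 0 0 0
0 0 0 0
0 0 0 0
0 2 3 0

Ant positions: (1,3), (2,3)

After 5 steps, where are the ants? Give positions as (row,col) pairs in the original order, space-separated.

Step 1: ant0:(1,3)->N->(0,3) | ant1:(2,3)->N->(1,3)
  grid max=2 at (3,2)
Step 2: ant0:(0,3)->S->(1,3) | ant1:(1,3)->N->(0,3)
  grid max=2 at (0,3)
Step 3: ant0:(1,3)->N->(0,3) | ant1:(0,3)->S->(1,3)
  grid max=3 at (0,3)
Step 4: ant0:(0,3)->S->(1,3) | ant1:(1,3)->N->(0,3)
  grid max=4 at (0,3)
Step 5: ant0:(1,3)->N->(0,3) | ant1:(0,3)->S->(1,3)
  grid max=5 at (0,3)

(0,3) (1,3)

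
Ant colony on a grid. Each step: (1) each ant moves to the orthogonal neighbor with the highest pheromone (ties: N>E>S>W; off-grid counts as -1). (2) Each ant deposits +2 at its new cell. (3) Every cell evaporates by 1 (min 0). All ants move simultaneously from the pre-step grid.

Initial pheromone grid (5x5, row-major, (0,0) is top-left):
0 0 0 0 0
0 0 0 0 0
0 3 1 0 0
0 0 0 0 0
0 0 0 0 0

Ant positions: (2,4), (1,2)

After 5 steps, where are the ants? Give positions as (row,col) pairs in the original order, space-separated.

Step 1: ant0:(2,4)->N->(1,4) | ant1:(1,2)->S->(2,2)
  grid max=2 at (2,1)
Step 2: ant0:(1,4)->N->(0,4) | ant1:(2,2)->W->(2,1)
  grid max=3 at (2,1)
Step 3: ant0:(0,4)->S->(1,4) | ant1:(2,1)->E->(2,2)
  grid max=2 at (2,1)
Step 4: ant0:(1,4)->N->(0,4) | ant1:(2,2)->W->(2,1)
  grid max=3 at (2,1)
Step 5: ant0:(0,4)->S->(1,4) | ant1:(2,1)->E->(2,2)
  grid max=2 at (2,1)

(1,4) (2,2)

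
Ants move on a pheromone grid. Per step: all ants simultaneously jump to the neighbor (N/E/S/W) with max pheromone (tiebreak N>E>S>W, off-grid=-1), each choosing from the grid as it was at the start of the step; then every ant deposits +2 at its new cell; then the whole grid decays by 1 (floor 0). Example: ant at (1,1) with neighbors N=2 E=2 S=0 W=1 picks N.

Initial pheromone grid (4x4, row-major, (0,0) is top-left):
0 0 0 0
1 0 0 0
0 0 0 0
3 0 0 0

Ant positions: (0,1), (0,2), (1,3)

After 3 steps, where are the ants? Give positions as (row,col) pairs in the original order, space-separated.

Step 1: ant0:(0,1)->E->(0,2) | ant1:(0,2)->E->(0,3) | ant2:(1,3)->N->(0,3)
  grid max=3 at (0,3)
Step 2: ant0:(0,2)->E->(0,3) | ant1:(0,3)->W->(0,2) | ant2:(0,3)->W->(0,2)
  grid max=4 at (0,2)
Step 3: ant0:(0,3)->W->(0,2) | ant1:(0,2)->E->(0,3) | ant2:(0,2)->E->(0,3)
  grid max=7 at (0,3)

(0,2) (0,3) (0,3)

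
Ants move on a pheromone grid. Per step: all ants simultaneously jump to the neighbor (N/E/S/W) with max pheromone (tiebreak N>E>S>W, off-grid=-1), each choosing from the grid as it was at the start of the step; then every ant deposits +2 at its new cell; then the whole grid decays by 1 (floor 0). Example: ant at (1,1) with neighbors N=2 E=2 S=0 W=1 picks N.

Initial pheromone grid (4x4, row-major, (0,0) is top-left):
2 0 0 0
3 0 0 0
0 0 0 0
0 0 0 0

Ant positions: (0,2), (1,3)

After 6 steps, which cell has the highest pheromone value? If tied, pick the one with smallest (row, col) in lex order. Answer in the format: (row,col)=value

Answer: (1,3)=7

Derivation:
Step 1: ant0:(0,2)->E->(0,3) | ant1:(1,3)->N->(0,3)
  grid max=3 at (0,3)
Step 2: ant0:(0,3)->S->(1,3) | ant1:(0,3)->S->(1,3)
  grid max=3 at (1,3)
Step 3: ant0:(1,3)->N->(0,3) | ant1:(1,3)->N->(0,3)
  grid max=5 at (0,3)
Step 4: ant0:(0,3)->S->(1,3) | ant1:(0,3)->S->(1,3)
  grid max=5 at (1,3)
Step 5: ant0:(1,3)->N->(0,3) | ant1:(1,3)->N->(0,3)
  grid max=7 at (0,3)
Step 6: ant0:(0,3)->S->(1,3) | ant1:(0,3)->S->(1,3)
  grid max=7 at (1,3)
Final grid:
  0 0 0 6
  0 0 0 7
  0 0 0 0
  0 0 0 0
Max pheromone 7 at (1,3)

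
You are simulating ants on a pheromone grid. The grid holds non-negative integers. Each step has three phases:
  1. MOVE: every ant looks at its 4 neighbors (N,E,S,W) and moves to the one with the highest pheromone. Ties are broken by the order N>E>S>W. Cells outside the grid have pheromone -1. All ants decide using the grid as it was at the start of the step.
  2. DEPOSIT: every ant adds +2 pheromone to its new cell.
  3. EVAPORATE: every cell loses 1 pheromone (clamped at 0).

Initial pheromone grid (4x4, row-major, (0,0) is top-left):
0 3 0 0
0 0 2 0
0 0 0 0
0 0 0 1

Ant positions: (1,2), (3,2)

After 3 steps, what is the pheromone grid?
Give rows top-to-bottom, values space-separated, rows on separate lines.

After step 1: ants at (0,2),(3,3)
  0 2 1 0
  0 0 1 0
  0 0 0 0
  0 0 0 2
After step 2: ants at (0,1),(2,3)
  0 3 0 0
  0 0 0 0
  0 0 0 1
  0 0 0 1
After step 3: ants at (0,2),(3,3)
  0 2 1 0
  0 0 0 0
  0 0 0 0
  0 0 0 2

0 2 1 0
0 0 0 0
0 0 0 0
0 0 0 2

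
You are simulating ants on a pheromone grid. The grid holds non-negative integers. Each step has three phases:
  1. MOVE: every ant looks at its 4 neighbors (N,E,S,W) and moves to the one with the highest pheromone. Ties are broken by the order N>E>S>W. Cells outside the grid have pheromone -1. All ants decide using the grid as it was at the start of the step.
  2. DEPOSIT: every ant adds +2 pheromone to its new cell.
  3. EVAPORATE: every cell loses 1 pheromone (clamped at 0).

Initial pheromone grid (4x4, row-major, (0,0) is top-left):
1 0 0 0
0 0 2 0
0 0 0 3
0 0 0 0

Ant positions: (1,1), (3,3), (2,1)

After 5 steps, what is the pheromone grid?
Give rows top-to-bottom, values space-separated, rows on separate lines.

After step 1: ants at (1,2),(2,3),(1,1)
  0 0 0 0
  0 1 3 0
  0 0 0 4
  0 0 0 0
After step 2: ants at (1,1),(1,3),(1,2)
  0 0 0 0
  0 2 4 1
  0 0 0 3
  0 0 0 0
After step 3: ants at (1,2),(1,2),(1,1)
  0 0 0 0
  0 3 7 0
  0 0 0 2
  0 0 0 0
After step 4: ants at (1,1),(1,1),(1,2)
  0 0 0 0
  0 6 8 0
  0 0 0 1
  0 0 0 0
After step 5: ants at (1,2),(1,2),(1,1)
  0 0 0 0
  0 7 11 0
  0 0 0 0
  0 0 0 0

0 0 0 0
0 7 11 0
0 0 0 0
0 0 0 0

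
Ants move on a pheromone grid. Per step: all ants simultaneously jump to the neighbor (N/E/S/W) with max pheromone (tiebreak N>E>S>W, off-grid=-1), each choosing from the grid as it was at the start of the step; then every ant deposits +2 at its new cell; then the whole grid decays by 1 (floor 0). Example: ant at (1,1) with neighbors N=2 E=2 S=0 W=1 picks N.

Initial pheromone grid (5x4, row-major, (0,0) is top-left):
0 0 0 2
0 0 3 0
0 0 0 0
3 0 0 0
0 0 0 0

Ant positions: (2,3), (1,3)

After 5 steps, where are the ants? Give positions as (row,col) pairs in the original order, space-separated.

Step 1: ant0:(2,3)->N->(1,3) | ant1:(1,3)->W->(1,2)
  grid max=4 at (1,2)
Step 2: ant0:(1,3)->W->(1,2) | ant1:(1,2)->E->(1,3)
  grid max=5 at (1,2)
Step 3: ant0:(1,2)->E->(1,3) | ant1:(1,3)->W->(1,2)
  grid max=6 at (1,2)
Step 4: ant0:(1,3)->W->(1,2) | ant1:(1,2)->E->(1,3)
  grid max=7 at (1,2)
Step 5: ant0:(1,2)->E->(1,3) | ant1:(1,3)->W->(1,2)
  grid max=8 at (1,2)

(1,3) (1,2)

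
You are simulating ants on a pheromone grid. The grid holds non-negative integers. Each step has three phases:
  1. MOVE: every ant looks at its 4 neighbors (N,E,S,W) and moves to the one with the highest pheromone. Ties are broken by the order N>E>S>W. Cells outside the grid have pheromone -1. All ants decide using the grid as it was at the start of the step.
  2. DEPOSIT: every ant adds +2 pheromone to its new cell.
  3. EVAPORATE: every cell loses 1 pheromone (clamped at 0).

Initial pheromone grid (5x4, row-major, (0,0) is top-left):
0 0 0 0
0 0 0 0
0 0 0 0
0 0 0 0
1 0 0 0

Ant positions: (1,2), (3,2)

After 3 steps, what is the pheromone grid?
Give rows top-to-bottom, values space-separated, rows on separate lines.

After step 1: ants at (0,2),(2,2)
  0 0 1 0
  0 0 0 0
  0 0 1 0
  0 0 0 0
  0 0 0 0
After step 2: ants at (0,3),(1,2)
  0 0 0 1
  0 0 1 0
  0 0 0 0
  0 0 0 0
  0 0 0 0
After step 3: ants at (1,3),(0,2)
  0 0 1 0
  0 0 0 1
  0 0 0 0
  0 0 0 0
  0 0 0 0

0 0 1 0
0 0 0 1
0 0 0 0
0 0 0 0
0 0 0 0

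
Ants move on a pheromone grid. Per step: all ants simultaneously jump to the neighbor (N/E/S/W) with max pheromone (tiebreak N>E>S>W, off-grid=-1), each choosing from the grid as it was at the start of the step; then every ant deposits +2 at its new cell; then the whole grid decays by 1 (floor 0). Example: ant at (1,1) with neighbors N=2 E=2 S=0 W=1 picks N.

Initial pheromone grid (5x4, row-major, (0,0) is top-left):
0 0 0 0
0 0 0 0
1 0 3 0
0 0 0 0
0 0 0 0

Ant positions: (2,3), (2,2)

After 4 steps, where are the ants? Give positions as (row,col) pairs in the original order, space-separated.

Step 1: ant0:(2,3)->W->(2,2) | ant1:(2,2)->N->(1,2)
  grid max=4 at (2,2)
Step 2: ant0:(2,2)->N->(1,2) | ant1:(1,2)->S->(2,2)
  grid max=5 at (2,2)
Step 3: ant0:(1,2)->S->(2,2) | ant1:(2,2)->N->(1,2)
  grid max=6 at (2,2)
Step 4: ant0:(2,2)->N->(1,2) | ant1:(1,2)->S->(2,2)
  grid max=7 at (2,2)

(1,2) (2,2)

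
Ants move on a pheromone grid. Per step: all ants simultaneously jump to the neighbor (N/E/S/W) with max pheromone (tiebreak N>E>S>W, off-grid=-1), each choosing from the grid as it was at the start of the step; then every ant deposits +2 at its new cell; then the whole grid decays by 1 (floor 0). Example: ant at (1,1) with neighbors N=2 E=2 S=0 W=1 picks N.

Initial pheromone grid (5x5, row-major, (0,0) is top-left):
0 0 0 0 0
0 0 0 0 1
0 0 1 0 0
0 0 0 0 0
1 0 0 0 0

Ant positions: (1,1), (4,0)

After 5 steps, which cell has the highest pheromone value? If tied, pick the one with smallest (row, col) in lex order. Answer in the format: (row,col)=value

Step 1: ant0:(1,1)->N->(0,1) | ant1:(4,0)->N->(3,0)
  grid max=1 at (0,1)
Step 2: ant0:(0,1)->E->(0,2) | ant1:(3,0)->N->(2,0)
  grid max=1 at (0,2)
Step 3: ant0:(0,2)->E->(0,3) | ant1:(2,0)->N->(1,0)
  grid max=1 at (0,3)
Step 4: ant0:(0,3)->E->(0,4) | ant1:(1,0)->N->(0,0)
  grid max=1 at (0,0)
Step 5: ant0:(0,4)->S->(1,4) | ant1:(0,0)->E->(0,1)
  grid max=1 at (0,1)
Final grid:
  0 1 0 0 0
  0 0 0 0 1
  0 0 0 0 0
  0 0 0 0 0
  0 0 0 0 0
Max pheromone 1 at (0,1)

Answer: (0,1)=1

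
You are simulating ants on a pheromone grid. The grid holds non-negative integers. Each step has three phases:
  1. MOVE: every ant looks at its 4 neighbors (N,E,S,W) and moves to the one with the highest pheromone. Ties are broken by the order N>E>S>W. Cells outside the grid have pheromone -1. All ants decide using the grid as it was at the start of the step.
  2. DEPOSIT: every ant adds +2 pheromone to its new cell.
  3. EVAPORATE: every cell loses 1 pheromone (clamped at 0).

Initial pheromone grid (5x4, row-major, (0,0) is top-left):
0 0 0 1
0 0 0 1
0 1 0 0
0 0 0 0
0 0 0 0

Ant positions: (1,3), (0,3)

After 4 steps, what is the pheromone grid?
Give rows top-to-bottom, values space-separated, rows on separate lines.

After step 1: ants at (0,3),(1,3)
  0 0 0 2
  0 0 0 2
  0 0 0 0
  0 0 0 0
  0 0 0 0
After step 2: ants at (1,3),(0,3)
  0 0 0 3
  0 0 0 3
  0 0 0 0
  0 0 0 0
  0 0 0 0
After step 3: ants at (0,3),(1,3)
  0 0 0 4
  0 0 0 4
  0 0 0 0
  0 0 0 0
  0 0 0 0
After step 4: ants at (1,3),(0,3)
  0 0 0 5
  0 0 0 5
  0 0 0 0
  0 0 0 0
  0 0 0 0

0 0 0 5
0 0 0 5
0 0 0 0
0 0 0 0
0 0 0 0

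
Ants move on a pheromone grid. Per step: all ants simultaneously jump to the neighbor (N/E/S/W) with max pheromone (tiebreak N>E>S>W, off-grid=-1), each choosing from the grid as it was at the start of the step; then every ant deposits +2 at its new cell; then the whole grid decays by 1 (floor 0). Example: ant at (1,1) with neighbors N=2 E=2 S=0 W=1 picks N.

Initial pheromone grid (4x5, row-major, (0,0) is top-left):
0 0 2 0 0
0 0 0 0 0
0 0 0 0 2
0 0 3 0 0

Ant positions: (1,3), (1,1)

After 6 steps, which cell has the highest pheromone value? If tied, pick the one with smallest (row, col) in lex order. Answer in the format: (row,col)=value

Step 1: ant0:(1,3)->N->(0,3) | ant1:(1,1)->N->(0,1)
  grid max=2 at (3,2)
Step 2: ant0:(0,3)->W->(0,2) | ant1:(0,1)->E->(0,2)
  grid max=4 at (0,2)
Step 3: ant0:(0,2)->E->(0,3) | ant1:(0,2)->E->(0,3)
  grid max=3 at (0,2)
Step 4: ant0:(0,3)->W->(0,2) | ant1:(0,3)->W->(0,2)
  grid max=6 at (0,2)
Step 5: ant0:(0,2)->E->(0,3) | ant1:(0,2)->E->(0,3)
  grid max=5 at (0,2)
Step 6: ant0:(0,3)->W->(0,2) | ant1:(0,3)->W->(0,2)
  grid max=8 at (0,2)
Final grid:
  0 0 8 4 0
  0 0 0 0 0
  0 0 0 0 0
  0 0 0 0 0
Max pheromone 8 at (0,2)

Answer: (0,2)=8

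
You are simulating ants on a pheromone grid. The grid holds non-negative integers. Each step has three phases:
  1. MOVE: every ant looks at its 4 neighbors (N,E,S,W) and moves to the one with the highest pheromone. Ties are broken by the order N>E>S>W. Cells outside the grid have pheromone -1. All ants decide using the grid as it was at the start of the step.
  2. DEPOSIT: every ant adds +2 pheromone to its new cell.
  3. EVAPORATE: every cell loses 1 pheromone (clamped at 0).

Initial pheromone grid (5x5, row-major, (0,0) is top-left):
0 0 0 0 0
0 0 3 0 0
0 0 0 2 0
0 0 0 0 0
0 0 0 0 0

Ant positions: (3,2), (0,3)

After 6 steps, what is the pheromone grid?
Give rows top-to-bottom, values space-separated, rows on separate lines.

After step 1: ants at (2,2),(0,4)
  0 0 0 0 1
  0 0 2 0 0
  0 0 1 1 0
  0 0 0 0 0
  0 0 0 0 0
After step 2: ants at (1,2),(1,4)
  0 0 0 0 0
  0 0 3 0 1
  0 0 0 0 0
  0 0 0 0 0
  0 0 0 0 0
After step 3: ants at (0,2),(0,4)
  0 0 1 0 1
  0 0 2 0 0
  0 0 0 0 0
  0 0 0 0 0
  0 0 0 0 0
After step 4: ants at (1,2),(1,4)
  0 0 0 0 0
  0 0 3 0 1
  0 0 0 0 0
  0 0 0 0 0
  0 0 0 0 0
After step 5: ants at (0,2),(0,4)
  0 0 1 0 1
  0 0 2 0 0
  0 0 0 0 0
  0 0 0 0 0
  0 0 0 0 0
After step 6: ants at (1,2),(1,4)
  0 0 0 0 0
  0 0 3 0 1
  0 0 0 0 0
  0 0 0 0 0
  0 0 0 0 0

0 0 0 0 0
0 0 3 0 1
0 0 0 0 0
0 0 0 0 0
0 0 0 0 0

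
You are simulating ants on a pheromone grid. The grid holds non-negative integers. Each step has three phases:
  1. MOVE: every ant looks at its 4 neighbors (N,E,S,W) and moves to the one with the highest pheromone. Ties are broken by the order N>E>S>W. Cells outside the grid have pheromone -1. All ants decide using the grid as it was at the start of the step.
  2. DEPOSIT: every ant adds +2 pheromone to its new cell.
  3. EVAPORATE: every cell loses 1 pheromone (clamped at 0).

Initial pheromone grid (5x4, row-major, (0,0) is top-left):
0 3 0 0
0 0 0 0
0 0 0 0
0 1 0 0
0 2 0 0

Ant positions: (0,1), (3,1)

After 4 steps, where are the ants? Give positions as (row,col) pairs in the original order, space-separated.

Step 1: ant0:(0,1)->E->(0,2) | ant1:(3,1)->S->(4,1)
  grid max=3 at (4,1)
Step 2: ant0:(0,2)->W->(0,1) | ant1:(4,1)->N->(3,1)
  grid max=3 at (0,1)
Step 3: ant0:(0,1)->E->(0,2) | ant1:(3,1)->S->(4,1)
  grid max=3 at (4,1)
Step 4: ant0:(0,2)->W->(0,1) | ant1:(4,1)->N->(3,1)
  grid max=3 at (0,1)

(0,1) (3,1)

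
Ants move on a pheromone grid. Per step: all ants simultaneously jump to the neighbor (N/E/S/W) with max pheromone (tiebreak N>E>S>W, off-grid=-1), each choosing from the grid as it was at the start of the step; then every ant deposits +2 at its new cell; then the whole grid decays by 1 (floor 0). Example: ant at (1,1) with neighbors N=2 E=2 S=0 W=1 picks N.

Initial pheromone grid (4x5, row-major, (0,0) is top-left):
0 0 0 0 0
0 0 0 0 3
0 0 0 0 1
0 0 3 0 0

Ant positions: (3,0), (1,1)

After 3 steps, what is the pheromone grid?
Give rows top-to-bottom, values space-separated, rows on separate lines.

After step 1: ants at (2,0),(0,1)
  0 1 0 0 0
  0 0 0 0 2
  1 0 0 0 0
  0 0 2 0 0
After step 2: ants at (1,0),(0,2)
  0 0 1 0 0
  1 0 0 0 1
  0 0 0 0 0
  0 0 1 0 0
After step 3: ants at (0,0),(0,3)
  1 0 0 1 0
  0 0 0 0 0
  0 0 0 0 0
  0 0 0 0 0

1 0 0 1 0
0 0 0 0 0
0 0 0 0 0
0 0 0 0 0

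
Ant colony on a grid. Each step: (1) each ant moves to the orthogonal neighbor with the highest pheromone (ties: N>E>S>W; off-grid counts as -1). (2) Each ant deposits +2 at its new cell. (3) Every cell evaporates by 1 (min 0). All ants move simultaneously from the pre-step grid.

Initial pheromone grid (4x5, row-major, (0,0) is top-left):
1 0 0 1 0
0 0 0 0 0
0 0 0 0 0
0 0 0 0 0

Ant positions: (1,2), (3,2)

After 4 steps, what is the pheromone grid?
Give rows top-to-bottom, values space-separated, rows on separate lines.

After step 1: ants at (0,2),(2,2)
  0 0 1 0 0
  0 0 0 0 0
  0 0 1 0 0
  0 0 0 0 0
After step 2: ants at (0,3),(1,2)
  0 0 0 1 0
  0 0 1 0 0
  0 0 0 0 0
  0 0 0 0 0
After step 3: ants at (0,4),(0,2)
  0 0 1 0 1
  0 0 0 0 0
  0 0 0 0 0
  0 0 0 0 0
After step 4: ants at (1,4),(0,3)
  0 0 0 1 0
  0 0 0 0 1
  0 0 0 0 0
  0 0 0 0 0

0 0 0 1 0
0 0 0 0 1
0 0 0 0 0
0 0 0 0 0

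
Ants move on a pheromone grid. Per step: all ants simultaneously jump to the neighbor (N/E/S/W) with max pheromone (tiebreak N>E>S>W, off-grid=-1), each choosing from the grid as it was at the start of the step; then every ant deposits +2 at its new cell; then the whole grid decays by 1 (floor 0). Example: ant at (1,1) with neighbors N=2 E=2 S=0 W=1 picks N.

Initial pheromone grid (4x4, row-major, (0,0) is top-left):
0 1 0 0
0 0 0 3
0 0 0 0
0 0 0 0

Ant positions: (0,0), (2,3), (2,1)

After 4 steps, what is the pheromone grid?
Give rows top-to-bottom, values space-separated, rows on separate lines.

After step 1: ants at (0,1),(1,3),(1,1)
  0 2 0 0
  0 1 0 4
  0 0 0 0
  0 0 0 0
After step 2: ants at (1,1),(0,3),(0,1)
  0 3 0 1
  0 2 0 3
  0 0 0 0
  0 0 0 0
After step 3: ants at (0,1),(1,3),(1,1)
  0 4 0 0
  0 3 0 4
  0 0 0 0
  0 0 0 0
After step 4: ants at (1,1),(0,3),(0,1)
  0 5 0 1
  0 4 0 3
  0 0 0 0
  0 0 0 0

0 5 0 1
0 4 0 3
0 0 0 0
0 0 0 0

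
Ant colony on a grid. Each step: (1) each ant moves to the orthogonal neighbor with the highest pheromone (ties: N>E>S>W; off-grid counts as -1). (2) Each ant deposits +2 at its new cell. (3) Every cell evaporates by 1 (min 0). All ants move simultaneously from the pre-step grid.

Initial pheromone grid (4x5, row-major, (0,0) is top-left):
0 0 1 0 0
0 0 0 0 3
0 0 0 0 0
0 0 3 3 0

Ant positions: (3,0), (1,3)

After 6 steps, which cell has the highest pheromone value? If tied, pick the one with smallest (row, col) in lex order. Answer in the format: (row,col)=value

Answer: (1,4)=3

Derivation:
Step 1: ant0:(3,0)->N->(2,0) | ant1:(1,3)->E->(1,4)
  grid max=4 at (1,4)
Step 2: ant0:(2,0)->N->(1,0) | ant1:(1,4)->N->(0,4)
  grid max=3 at (1,4)
Step 3: ant0:(1,0)->N->(0,0) | ant1:(0,4)->S->(1,4)
  grid max=4 at (1,4)
Step 4: ant0:(0,0)->E->(0,1) | ant1:(1,4)->N->(0,4)
  grid max=3 at (1,4)
Step 5: ant0:(0,1)->E->(0,2) | ant1:(0,4)->S->(1,4)
  grid max=4 at (1,4)
Step 6: ant0:(0,2)->E->(0,3) | ant1:(1,4)->N->(0,4)
  grid max=3 at (1,4)
Final grid:
  0 0 0 1 1
  0 0 0 0 3
  0 0 0 0 0
  0 0 0 0 0
Max pheromone 3 at (1,4)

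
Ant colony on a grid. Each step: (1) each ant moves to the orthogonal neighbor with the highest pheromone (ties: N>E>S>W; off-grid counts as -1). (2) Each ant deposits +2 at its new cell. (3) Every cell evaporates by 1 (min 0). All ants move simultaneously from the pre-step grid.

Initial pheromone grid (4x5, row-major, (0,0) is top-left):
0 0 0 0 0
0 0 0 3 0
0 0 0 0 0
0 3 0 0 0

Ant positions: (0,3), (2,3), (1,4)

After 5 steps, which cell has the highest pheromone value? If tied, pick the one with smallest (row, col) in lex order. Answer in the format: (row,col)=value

Answer: (1,3)=16

Derivation:
Step 1: ant0:(0,3)->S->(1,3) | ant1:(2,3)->N->(1,3) | ant2:(1,4)->W->(1,3)
  grid max=8 at (1,3)
Step 2: ant0:(1,3)->N->(0,3) | ant1:(1,3)->N->(0,3) | ant2:(1,3)->N->(0,3)
  grid max=7 at (1,3)
Step 3: ant0:(0,3)->S->(1,3) | ant1:(0,3)->S->(1,3) | ant2:(0,3)->S->(1,3)
  grid max=12 at (1,3)
Step 4: ant0:(1,3)->N->(0,3) | ant1:(1,3)->N->(0,3) | ant2:(1,3)->N->(0,3)
  grid max=11 at (1,3)
Step 5: ant0:(0,3)->S->(1,3) | ant1:(0,3)->S->(1,3) | ant2:(0,3)->S->(1,3)
  grid max=16 at (1,3)
Final grid:
  0 0 0 8 0
  0 0 0 16 0
  0 0 0 0 0
  0 0 0 0 0
Max pheromone 16 at (1,3)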